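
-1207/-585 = 2 + 37/585 ≈ 2.06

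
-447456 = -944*474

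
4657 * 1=4657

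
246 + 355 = 601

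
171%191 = 171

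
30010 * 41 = 1230410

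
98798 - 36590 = 62208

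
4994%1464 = 602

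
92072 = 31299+60773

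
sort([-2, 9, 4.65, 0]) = [-2, 0, 4.65, 9]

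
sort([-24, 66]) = [-24, 66]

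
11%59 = 11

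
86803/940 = 92 + 323/940 ≈ 92.34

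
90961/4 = 22740 + 1/4 = 22740.25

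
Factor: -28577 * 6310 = -1 * 2^1 * 5^1 * 17^1 * 41^2 * 631^1 = -180320870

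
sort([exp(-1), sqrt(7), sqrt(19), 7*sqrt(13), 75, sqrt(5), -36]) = [-36, exp(-1), sqrt(5), sqrt(7), sqrt(19), 7*sqrt(13), 75]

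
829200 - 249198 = 580002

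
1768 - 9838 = -8070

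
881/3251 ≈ 0.271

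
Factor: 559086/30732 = 2^(-1) * 11^1 * 13^(-1) * 43^1 = 473/26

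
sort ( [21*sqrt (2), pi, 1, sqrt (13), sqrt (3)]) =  [1, sqrt (3), pi, sqrt (13), 21*sqrt (2)]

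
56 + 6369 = 6425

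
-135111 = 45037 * (-3)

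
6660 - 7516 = -856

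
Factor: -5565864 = -1*2^3*3^1*31^1*7481^1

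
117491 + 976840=1094331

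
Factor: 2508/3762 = 2^1*3^(-1) = 2/3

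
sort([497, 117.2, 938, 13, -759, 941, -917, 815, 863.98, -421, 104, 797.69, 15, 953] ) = [-917, -759, -421, 13, 15, 104, 117.2, 497, 797.69, 815, 863.98, 938, 941, 953] 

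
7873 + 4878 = 12751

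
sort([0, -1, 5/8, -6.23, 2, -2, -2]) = [-6.23, -2, -2, -1, 0, 5/8, 2]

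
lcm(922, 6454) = 6454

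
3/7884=1/2628 ≈ 0.000381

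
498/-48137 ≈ -0.0103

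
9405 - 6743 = 2662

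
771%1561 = 771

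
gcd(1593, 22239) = 9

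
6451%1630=1561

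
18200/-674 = -27 - 1/337 ≈ -27.00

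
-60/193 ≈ -0.311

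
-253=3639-3892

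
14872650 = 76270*195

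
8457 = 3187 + 5270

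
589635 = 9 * 65515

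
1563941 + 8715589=10279530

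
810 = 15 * 54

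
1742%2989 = 1742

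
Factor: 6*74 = 2^2*3^1*37^1 = 444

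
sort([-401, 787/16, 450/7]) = [-401, 787/16, 450/7]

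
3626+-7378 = -3752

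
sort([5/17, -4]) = [-4, 5/17]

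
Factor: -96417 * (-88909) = 3^3 * 67^1 * 1327^1 * 3571^1 = 8572339053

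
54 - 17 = 37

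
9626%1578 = 158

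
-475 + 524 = 49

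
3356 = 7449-4093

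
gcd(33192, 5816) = 8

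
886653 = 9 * 98517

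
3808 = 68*56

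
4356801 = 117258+4239543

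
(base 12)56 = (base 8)102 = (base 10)66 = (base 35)1v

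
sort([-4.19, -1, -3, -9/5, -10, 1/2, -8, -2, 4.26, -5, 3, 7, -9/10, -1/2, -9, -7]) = [-10, -9, -8, -7, -5, -4.19, -3, -2, -9/5, -1, -9/10, -1/2, 1/2, 3, 4.26, 7]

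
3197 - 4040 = -843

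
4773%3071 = 1702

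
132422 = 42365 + 90057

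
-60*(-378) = 22680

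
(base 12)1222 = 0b11111111010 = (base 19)5c9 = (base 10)2042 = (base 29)2cc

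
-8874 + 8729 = -145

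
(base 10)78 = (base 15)53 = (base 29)2k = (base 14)58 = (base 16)4e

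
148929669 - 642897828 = -493968159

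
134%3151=134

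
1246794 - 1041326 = 205468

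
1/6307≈0.000159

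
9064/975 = 9 + 289/975 ≈ 9.30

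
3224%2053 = 1171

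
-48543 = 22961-71504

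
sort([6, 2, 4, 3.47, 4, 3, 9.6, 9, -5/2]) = [-5/2, 2, 3, 3.47, 4, 4, 6, 9, 9.6]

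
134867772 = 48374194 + 86493578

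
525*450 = 236250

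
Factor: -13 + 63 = 2^1*5^2 = 50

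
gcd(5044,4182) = 2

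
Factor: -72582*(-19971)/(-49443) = -1*2^1*3^2*7^1*317^1*12097^1*16481^(-1) = -483178374/16481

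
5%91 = 5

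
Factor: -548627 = -1*523^1*1049^1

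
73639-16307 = 57332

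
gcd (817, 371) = 1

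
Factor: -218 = -1*2^1*109^1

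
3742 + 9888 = 13630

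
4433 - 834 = 3599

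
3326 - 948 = 2378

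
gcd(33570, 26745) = 15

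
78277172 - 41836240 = 36440932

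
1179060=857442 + 321618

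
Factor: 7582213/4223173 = 509^(-1) * 1487^1 * 5099^1 * 8297^(-1)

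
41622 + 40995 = 82617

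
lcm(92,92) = 92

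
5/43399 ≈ 0.000115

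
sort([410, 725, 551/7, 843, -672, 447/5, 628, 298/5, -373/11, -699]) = [-699, -672, -373/11, 298/5, 551/7, 447/5, 410, 628, 725, 843]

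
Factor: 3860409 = 3^1 * 7^1 * 183829^1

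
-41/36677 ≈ -0.00112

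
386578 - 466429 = -79851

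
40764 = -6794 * (-6)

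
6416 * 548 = 3515968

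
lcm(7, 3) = 21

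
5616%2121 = 1374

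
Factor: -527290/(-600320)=2^(-7)*7^(-1)*787^1=787/896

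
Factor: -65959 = -1 * 71^1 * 929^1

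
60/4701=20/1567 ≈ 0.0128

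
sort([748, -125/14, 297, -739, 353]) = [-739, -125/14, 297, 353, 748]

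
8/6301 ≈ 0.00127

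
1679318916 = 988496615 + 690822301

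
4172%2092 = 2080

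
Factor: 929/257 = 257^(-1) * 929^1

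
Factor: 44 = 2^2 * 11^1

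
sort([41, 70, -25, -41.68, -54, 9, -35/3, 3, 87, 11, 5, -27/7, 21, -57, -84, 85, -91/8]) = [-84, -57, -54, -41.68, -25, -35/3, -91/8, -27/7, 3, 5, 9, 11, 21, 41, 70, 85, 87]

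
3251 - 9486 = -6235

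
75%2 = 1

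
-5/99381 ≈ -0.0000503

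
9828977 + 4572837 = 14401814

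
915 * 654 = 598410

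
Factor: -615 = -1 * 3^1 * 5^1 * 41^1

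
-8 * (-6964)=55712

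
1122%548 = 26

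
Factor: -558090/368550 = -1*5^(-1)*7^(-1)*53^1 = -53/35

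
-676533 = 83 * (-8151)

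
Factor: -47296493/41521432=-1 * 2^(-3) * 41^1 * 97^(-1) * 53507^(-1) * 1153573^1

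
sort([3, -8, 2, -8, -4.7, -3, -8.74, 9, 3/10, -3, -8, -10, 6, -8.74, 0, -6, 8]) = [-10, -8.74, -8.74, -8, -8, -8, -6, -4.7, -3, -3, 0, 3/10, 2, 3, 6, 8, 9]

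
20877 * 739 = 15428103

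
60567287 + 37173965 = 97741252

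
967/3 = 322 + 1/3 ≈ 322.33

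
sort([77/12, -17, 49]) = [-17, 77/12, 49]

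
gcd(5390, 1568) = 98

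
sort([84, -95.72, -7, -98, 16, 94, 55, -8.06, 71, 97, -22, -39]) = [-98, -95.72, -39, -22, -8.06, -7, 16, 55, 71, 84, 94, 97]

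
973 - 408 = 565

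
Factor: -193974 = -1 * 2^1 * 3^1 * 11^1 * 2939^1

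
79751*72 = 5742072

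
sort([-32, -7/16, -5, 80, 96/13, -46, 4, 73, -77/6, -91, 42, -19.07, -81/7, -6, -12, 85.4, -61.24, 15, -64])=[-91, -64, -61.24, -46, -32, -19.07, -77/6, -12, -81/7, -6, -5, -7/16, 4, 96/13, 15, 42, 73, 80, 85.4]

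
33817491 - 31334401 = 2483090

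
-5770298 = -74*77977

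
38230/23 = 1662 + 4/23 ≈ 1662.17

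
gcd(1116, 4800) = 12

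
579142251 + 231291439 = 810433690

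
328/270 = 1 + 29/135 ≈ 1.21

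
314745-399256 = -84511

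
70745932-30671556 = 40074376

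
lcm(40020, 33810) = 1960980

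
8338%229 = 94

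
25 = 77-52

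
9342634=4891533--4451101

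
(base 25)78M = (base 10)4597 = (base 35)3QC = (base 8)10765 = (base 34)3X7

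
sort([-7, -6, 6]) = [-7, -6, 6]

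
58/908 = 29/454 ≈ 0.0639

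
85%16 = 5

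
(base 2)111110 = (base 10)62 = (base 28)26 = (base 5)222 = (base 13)4a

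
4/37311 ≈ 0.000107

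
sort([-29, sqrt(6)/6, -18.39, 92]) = [-29, -18.39, sqrt(6)/6, 92]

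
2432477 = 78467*31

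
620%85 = 25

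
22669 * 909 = 20606121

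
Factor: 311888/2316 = 2^2*3^(-1)*101^1 = 404/3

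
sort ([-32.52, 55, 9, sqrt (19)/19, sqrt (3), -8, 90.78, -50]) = [-50, -32.52, -8, sqrt (19)/19, sqrt (3), 9, 55, 90.78]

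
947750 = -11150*(-85)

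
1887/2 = 943 + 1/2 = 943.50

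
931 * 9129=8499099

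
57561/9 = 19187/3 ≈ 6395.67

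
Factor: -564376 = -1*2^3*19^1*47^1*79^1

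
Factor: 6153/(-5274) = -1*2^(-1)*3^(-1)*7^1 = -7/6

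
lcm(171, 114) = 342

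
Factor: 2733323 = 233^1 * 11731^1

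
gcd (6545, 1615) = 85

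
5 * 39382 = 196910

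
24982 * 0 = 0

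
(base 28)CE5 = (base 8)23115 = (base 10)9805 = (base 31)A69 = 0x264D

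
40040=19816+20224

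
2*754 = 1508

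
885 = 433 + 452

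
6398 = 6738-340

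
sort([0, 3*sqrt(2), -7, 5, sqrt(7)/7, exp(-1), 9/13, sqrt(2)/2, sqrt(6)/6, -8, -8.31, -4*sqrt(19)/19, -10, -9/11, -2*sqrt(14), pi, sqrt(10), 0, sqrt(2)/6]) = [-10, -8.31, -8, -2*sqrt(14), -7, -4*sqrt(19)/19, -9/11, 0, 0, sqrt(2)/6, exp(-1), sqrt(7)/7, sqrt(6)/6, 9/13, sqrt(2)/2, pi, sqrt(10), 3*sqrt(2), 5]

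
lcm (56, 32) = 224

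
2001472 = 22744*88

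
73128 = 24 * 3047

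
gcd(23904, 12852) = 36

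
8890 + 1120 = 10010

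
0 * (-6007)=0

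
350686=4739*74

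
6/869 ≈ 0.00690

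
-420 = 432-852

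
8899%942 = 421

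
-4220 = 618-4838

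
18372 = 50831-32459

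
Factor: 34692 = 2^2 * 3^1 * 7^2 * 59^1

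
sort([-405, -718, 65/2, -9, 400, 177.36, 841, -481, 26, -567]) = [-718, -567, -481, -405, -9, 26, 65/2, 177.36, 400, 841]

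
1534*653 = 1001702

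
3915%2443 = 1472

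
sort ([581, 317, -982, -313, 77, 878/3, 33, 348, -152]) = [-982, -313, -152, 33, 77, 878/3, 317, 348, 581]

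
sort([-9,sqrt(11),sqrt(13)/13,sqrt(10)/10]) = [-9,sqrt(13)/13,sqrt(10)/10,sqrt(11)]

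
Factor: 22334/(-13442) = -1*11^(-1)*47^(-1)*859^1 = -859/517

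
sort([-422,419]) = [-422,419]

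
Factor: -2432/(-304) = 2^3 = 8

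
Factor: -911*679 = -1*7^1*97^1*911^1 = -618569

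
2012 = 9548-7536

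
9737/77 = 126 + 5/11 ≈ 126.45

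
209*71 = 14839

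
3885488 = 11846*328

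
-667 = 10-677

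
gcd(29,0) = 29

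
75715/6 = 12619+1/6 ≈ 12619.17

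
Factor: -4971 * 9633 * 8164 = -1 * 2^2 * 3^2 * 13^3 * 19^1 * 157^1 * 1657^1 = -390938389452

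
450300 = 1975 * 228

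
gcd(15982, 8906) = 122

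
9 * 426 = 3834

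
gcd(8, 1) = 1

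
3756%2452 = 1304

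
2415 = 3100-685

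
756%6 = 0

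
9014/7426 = 1 + 794/3713 ≈ 1.21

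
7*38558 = 269906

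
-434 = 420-854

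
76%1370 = 76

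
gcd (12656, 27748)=28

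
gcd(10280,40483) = 1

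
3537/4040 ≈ 0.875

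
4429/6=738 + 1/6≈738.17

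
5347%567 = 244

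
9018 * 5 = 45090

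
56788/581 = 97 + 431/581 ≈ 97.74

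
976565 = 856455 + 120110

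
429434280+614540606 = 1043974886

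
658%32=18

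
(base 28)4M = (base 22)62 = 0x86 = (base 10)134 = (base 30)4E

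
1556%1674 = 1556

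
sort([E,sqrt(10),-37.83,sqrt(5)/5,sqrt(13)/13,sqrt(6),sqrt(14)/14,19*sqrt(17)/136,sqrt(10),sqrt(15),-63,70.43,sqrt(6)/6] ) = [-63,-37.83,sqrt(14)/14,sqrt(13)/13,sqrt(6)/6,sqrt(5)/5,19*sqrt(17)/136,sqrt(6),E,sqrt(10),sqrt(10),sqrt(15),70.43] 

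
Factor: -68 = -1*2^2*17^1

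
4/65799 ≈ 0.0000608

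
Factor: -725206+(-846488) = -1*2^1*3^1*41^1*6389^1 = -1571694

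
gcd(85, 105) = 5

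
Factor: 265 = 5^1*53^1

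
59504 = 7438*8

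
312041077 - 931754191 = -619713114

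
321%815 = 321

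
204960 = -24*(-8540)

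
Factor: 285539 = 285539^1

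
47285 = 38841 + 8444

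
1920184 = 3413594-1493410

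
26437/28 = 944 + 5/28 ≈ 944.18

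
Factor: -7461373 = -1 * 379^1 * 19687^1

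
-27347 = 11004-38351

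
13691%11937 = 1754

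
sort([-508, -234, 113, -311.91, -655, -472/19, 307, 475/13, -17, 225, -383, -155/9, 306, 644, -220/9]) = [-655, -508, -383, -311.91, -234, -472/19, -220/9, -155/9, -17, 475/13, 113, 225, 306, 307, 644]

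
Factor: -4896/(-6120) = 2^2 * 5^(-1) = 4/5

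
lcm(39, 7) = 273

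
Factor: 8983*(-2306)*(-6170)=2^2*5^1*13^1*617^1*691^1*1153^1=127810303660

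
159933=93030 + 66903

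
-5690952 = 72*(-79041)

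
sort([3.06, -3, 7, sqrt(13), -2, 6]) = [-3, -2, 3.06, sqrt(13), 6, 7]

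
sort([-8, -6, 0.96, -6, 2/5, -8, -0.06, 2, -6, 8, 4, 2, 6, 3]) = [-8, -8, -6, -6, -6, -0.06, 2/5, 0.96, 2, 2, 3, 4, 6, 8]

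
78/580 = 39/290 ≈ 0.134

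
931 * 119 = 110789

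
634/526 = 317/263 ≈ 1.21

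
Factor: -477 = -1 * 3^2 * 53^1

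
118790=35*3394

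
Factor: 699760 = 2^4*5^1*8747^1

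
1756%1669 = 87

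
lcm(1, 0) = 0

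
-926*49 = -45374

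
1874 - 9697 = -7823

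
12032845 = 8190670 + 3842175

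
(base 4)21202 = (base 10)610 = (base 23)13c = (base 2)1001100010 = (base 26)nc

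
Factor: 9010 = 2^1*5^1*17^1*53^1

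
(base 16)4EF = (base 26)1MF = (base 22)2D9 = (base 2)10011101111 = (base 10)1263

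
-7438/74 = -3719/37 ≈ -100.51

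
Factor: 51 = 3^1*17^1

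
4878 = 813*6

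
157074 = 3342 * 47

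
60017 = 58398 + 1619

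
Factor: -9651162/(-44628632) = 2^(-2)*3^1*653^(-1)*8543^(-1)*1608527^1 = 4825581/22314316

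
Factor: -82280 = -1*2^3*5^1*11^2*17^1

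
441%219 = 3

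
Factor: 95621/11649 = 3^(-1)*11^(-1)*353^(-1)*95621^1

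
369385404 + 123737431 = 493122835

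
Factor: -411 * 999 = -1 * 3^4 * 37^1 * 137^1 = -410589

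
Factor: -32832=-1*2^6*3^3*19^1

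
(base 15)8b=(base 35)3q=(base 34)3t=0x83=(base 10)131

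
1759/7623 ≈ 0.231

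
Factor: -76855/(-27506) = 2^(-1) * 5^1 * 17^(-1) * 19^1 = 95/34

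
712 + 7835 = 8547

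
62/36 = 31/18 ≈ 1.72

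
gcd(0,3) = 3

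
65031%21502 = 525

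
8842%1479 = 1447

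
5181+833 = 6014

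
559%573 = 559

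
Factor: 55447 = 7^1*89^2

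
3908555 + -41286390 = -37377835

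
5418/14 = 387 = 387.00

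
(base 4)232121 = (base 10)2969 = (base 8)5631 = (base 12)1875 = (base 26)4a5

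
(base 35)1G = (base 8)63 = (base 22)27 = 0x33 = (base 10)51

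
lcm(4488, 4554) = 309672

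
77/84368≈0.000913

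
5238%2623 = 2615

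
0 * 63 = 0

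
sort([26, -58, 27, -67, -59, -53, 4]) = [-67, -59, -58, -53, 4, 26, 27]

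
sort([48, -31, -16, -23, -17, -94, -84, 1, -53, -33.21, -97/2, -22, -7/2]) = [-94, -84, -53, -97/2, -33.21, -31, -23, -22, -17, -16, -7/2, 1, 48]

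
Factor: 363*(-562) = -1*2^1*3^1*11^2*281^1 = -204006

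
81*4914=398034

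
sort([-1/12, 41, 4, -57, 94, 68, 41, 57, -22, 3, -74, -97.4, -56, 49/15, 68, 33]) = [-97.4, -74, -57, -56, -22, -1/12, 3, 49/15, 4, 33, 41, 41, 57, 68, 68, 94]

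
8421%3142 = 2137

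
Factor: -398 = -1 * 2^1 * 199^1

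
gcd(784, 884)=4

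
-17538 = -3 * 5846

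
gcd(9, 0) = 9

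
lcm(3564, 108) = 3564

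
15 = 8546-8531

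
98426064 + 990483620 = 1088909684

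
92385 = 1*92385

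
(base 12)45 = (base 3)1222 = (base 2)110101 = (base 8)65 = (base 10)53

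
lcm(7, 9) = 63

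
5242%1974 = 1294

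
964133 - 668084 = 296049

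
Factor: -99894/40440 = -1*2^(-2)*5^(-1)*337^(-1)*16649^1 = -16649/6740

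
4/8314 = 2/4157 ≈ 0.000481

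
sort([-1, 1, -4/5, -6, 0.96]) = [-6, -1, -4/5, 0.96, 1]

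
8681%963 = 14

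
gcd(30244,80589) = 1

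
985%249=238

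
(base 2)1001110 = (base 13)60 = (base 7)141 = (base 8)116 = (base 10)78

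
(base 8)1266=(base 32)lm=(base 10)694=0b1010110110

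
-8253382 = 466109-8719491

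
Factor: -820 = -1 * 2^2 * 5^1 * 41^1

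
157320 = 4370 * 36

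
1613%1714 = 1613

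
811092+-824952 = -13860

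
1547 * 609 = 942123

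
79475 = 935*85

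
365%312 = 53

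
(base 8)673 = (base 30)en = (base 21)102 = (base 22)k3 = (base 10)443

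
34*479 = 16286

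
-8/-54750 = 4/27375≈0.000146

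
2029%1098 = 931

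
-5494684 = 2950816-8445500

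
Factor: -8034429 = -1*3^1*13^3*23^1*53^1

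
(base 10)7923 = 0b1111011110011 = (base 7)32046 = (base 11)5a53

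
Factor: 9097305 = 3^1*5^1*7^1*23^1*3767^1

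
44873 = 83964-39091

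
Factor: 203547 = 3^1 * 19^1 * 3571^1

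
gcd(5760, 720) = 720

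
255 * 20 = 5100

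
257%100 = 57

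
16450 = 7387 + 9063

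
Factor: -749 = -1 * 7^1 * 107^1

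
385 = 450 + -65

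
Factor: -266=-1 * 2^1 * 7^1 * 19^1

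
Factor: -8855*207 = -1*3^2*5^1*7^1*11^1*23^2 = -1832985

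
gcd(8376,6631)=349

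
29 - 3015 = -2986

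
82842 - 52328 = 30514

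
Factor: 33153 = 3^1*43^1*257^1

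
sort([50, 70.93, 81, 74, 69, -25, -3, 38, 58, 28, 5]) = [-25, -3, 5, 28, 38, 50, 58, 69, 70.93, 74, 81]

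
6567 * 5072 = 33307824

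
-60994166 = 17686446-78680612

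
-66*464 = -30624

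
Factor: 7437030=2^1 * 3^1 * 5^1 * 247901^1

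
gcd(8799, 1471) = 1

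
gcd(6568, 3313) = 1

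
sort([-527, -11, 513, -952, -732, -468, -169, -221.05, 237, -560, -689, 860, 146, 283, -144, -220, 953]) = [-952, -732, -689, -560, -527, -468, -221.05, -220, -169, -144, -11, 146, 237, 283, 513, 860, 953]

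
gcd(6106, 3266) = 142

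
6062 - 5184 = 878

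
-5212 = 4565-9777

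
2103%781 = 541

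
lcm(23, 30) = 690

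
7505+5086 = 12591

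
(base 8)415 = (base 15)12e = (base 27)9q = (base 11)225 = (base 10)269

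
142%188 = 142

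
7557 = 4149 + 3408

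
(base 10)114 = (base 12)96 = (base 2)1110010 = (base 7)222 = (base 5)424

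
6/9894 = 1/1649 ≈ 0.000606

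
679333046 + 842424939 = 1521757985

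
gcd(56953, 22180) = 1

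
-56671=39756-96427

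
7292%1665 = 632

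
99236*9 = 893124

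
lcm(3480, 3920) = 341040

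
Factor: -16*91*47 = -1*2^4*7^1*13^1*47^1 = -68432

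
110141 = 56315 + 53826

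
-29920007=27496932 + -57416939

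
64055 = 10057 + 53998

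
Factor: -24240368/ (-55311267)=2^4 * 3^ (-1) * 11^ (-1) * 17^1 * 263^ (-1) * 6373^ (-1) * 89119^1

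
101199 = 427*237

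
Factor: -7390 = -1*2^1*5^1*739^1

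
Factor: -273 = -1*3^1*7^1*13^1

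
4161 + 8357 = 12518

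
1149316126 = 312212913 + 837103213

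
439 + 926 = 1365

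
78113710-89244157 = -11130447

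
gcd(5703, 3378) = 3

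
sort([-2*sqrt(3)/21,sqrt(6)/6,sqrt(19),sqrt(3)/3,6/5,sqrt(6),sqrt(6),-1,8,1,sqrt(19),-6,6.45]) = [-6,-1,-2*sqrt(3)/21,sqrt(6)/6,sqrt(3)/3,1,6/5,sqrt(6),sqrt(6),sqrt(19),sqrt(19),6.45,8]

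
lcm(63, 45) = 315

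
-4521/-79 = 57 + 18/79 ≈ 57.23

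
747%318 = 111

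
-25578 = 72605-98183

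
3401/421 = 8 + 33/421≈8.08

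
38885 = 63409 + -24524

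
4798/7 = 685 + 3/7 ≈ 685.43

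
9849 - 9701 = 148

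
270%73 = 51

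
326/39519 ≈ 0.00825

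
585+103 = 688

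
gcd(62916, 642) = 642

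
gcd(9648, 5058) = 18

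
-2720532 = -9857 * 276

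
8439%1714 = 1583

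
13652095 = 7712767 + 5939328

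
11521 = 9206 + 2315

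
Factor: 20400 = 2^4 * 3^1 * 5^2 * 17^1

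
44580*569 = 25366020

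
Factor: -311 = -1*311^1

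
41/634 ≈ 0.0647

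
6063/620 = 9 + 483/620 ≈ 9.78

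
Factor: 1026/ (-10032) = -1*2^ (-3)*3^2*11^ (-1) = -9/88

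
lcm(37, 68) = 2516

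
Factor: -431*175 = -1*5^2*7^1*431^1 = -75425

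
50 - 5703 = -5653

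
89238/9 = 9915+1/3 ≈ 9915.33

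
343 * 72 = 24696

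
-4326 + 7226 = 2900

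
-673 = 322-995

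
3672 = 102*36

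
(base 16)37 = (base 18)31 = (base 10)55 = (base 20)2f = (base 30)1p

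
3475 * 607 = 2109325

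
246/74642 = 123/37321 ≈ 0.00330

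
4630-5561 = -931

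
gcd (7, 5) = 1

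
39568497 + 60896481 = 100464978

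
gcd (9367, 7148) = 1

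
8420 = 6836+1584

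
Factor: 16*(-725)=-1*2^4*5^2*29^1=-11600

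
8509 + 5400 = 13909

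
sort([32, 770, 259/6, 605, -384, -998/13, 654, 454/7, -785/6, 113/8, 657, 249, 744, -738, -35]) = [-738, -384, -785/6, -998/13, -35, 113/8, 32, 259/6, 454/7, 249, 605, 654, 657, 744, 770]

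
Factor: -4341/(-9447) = 47^(-1)*67^(-1)*1447^1 = 1447/3149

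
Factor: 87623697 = 3^1 * 7^1 * 449^1 * 9293^1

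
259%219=40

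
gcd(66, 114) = 6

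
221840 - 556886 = -335046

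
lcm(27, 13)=351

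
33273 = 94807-61534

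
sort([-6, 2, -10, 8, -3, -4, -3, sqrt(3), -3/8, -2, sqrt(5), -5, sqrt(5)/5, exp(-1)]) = [-10, -6, -5, -4, -3, -3, -2, -3/8, exp(-1), sqrt(5)/5, sqrt(3), 2, sqrt(5), 8]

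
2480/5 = 496 = 496.00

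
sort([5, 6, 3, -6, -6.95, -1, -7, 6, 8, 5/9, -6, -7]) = [-7, -7, -6.95, -6, -6, -1, 5/9, 3, 5, 6, 6, 8]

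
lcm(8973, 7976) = 71784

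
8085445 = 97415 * 83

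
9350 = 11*850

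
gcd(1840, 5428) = 92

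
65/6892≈0.00943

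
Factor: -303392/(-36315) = 2^5*3^(-3)*5^(-1)*19^1*269^(-1)*499^1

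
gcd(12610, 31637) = 1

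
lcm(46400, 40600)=324800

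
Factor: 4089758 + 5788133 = 19^1*519889^1 = 9877891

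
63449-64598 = -1149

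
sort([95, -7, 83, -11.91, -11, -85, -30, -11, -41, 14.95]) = [-85, -41, -30, -11.91, -11, -11, -7, 14.95, 83, 95]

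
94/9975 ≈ 0.00942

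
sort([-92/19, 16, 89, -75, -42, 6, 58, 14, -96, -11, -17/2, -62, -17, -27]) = [-96, -75, -62, -42, -27, -17, -11, -17/2, -92/19, 6, 14, 16, 58, 89]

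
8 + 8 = 16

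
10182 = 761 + 9421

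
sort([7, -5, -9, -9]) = [-9, -9, -5, 7]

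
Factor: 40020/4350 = 2^1*5^(-1)*23^1 = 46/5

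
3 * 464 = 1392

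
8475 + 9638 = 18113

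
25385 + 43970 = 69355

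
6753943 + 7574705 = 14328648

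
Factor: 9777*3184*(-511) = -1*2^4*3^1*7^1*73^1*199^1*3259^1 = -15907413648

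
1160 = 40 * 29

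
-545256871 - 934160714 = -1479417585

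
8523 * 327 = 2787021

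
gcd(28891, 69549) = 1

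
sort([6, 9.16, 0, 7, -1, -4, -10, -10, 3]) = [-10, -10, -4, -1, 0, 3, 6, 7, 9.16]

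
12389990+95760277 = 108150267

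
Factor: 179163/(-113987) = -1 * 3^2 * 17^1 * 31^(-1) * 1171^1 * 3677^(-1)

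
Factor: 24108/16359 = 2^2*7^1*19^(-1) = 28/19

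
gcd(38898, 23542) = 2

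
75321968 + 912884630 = 988206598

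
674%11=3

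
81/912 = 27/304≈0.0888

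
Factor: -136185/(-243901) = 3^1*5^1*1297^1*34843^(-1) = 19455/34843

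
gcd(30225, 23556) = 39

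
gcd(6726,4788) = 114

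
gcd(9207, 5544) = 99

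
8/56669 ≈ 0.000141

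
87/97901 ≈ 0.000889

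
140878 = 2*70439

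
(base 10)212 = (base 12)158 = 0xd4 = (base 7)422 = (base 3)21212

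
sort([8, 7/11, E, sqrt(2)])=[7/11, sqrt(2), E, 8]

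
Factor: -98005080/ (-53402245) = 2^3*3^1*13^ (-1)*816709^1*821573^ (-1) = 19601016/10680449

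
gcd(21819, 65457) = 21819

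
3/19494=1/6498≈0.000154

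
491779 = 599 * 821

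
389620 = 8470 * 46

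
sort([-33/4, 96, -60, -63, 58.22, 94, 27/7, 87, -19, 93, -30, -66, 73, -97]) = [-97, -66, -63, -60, -30, -19, -33/4, 27/7, 58.22, 73, 87, 93, 94, 96]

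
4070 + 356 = 4426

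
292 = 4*73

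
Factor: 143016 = 2^3*3^1*59^1*101^1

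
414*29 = 12006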